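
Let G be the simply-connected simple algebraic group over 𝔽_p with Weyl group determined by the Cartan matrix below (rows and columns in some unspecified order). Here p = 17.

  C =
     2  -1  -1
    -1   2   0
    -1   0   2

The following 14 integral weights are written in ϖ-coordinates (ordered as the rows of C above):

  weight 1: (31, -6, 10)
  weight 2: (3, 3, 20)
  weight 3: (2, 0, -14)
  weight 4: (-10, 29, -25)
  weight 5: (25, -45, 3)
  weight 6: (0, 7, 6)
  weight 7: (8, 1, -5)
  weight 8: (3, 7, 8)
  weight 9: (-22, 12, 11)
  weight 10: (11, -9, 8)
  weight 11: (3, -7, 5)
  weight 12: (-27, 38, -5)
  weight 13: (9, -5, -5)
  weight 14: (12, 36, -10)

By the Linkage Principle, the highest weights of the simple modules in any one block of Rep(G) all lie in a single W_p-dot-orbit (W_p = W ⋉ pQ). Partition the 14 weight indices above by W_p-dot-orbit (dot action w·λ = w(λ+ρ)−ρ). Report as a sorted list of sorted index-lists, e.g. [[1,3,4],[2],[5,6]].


A_3 Cartan matrix, 3 simple roots permuted; ρ=(1,1,1).

Alcove-folded reps (p=17, 14 weights, presented ϖ-order):

    λ_1 → (5, 2, 4)
    λ_2 → (4, 4, 5)
    λ_3 → (1, 9, 3)
    λ_4 → (1, 9, 3)
    λ_5 → (1, 9, 3)
    λ_6 → (1, 8, 7)
    λ_7 → (5, 2, 4)
    λ_8 → (4, 4, 5)
    λ_9 → (4, 4, 5)
    λ_10 → (4, 4, 5)
    λ_11 → (2, 4, 4)
    λ_12 → (4, 4, 5)
    λ_13 → (2, 4, 4)
    λ_14 → (1, 9, 3)

These 14 weights hit 5 W_17-dot-orbits; sizes (2, 5, 4, 1, 2):

[[1, 7], [2, 8, 9, 10, 12], [3, 4, 5, 14], [6], [11, 13]]


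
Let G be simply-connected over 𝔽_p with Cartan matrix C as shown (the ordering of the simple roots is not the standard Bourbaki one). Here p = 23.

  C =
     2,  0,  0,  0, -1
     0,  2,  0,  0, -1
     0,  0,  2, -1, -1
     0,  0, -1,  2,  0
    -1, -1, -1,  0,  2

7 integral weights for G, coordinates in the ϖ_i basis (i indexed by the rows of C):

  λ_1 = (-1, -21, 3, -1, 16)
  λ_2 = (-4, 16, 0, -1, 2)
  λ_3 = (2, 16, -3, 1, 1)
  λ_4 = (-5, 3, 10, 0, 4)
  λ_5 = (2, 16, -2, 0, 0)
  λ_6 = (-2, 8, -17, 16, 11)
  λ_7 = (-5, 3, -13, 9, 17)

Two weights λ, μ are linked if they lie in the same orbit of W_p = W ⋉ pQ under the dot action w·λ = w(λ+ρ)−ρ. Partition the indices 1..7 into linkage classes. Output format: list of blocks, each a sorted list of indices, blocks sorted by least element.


C ↔ D_5 under row/col permutation; |W(D_5)| = 1920.

Alcove-folded reps (p=23, 7 weights, presented ϖ-order):

  [1] (3, 17, 1, 0, 0)
  [2] (3, 17, 1, 0, 0)
  [3] (3, 17, 1, 0, 0)
  [4] (4, 4, 1, 1, 1)
  [5] (3, 17, 1, 0, 0)
  [6] (4, 4, 1, 1, 1)
  [7] (4, 4, 1, 1, 1)

Linkage partition of the 7 weights (2 classes, p=23):

[[1, 2, 3, 5], [4, 6, 7]]


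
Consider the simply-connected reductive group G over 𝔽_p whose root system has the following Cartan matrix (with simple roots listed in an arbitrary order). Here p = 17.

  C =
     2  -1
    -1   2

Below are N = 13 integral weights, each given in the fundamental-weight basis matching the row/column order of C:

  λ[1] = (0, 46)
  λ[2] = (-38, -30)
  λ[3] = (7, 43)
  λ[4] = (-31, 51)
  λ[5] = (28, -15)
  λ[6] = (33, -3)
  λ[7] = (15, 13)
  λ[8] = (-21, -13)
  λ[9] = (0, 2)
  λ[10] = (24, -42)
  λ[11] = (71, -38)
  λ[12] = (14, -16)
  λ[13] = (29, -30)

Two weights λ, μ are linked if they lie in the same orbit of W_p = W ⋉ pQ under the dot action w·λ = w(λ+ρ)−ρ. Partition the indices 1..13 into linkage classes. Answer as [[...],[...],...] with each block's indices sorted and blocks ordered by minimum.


Type A_2, rank 2, |W|=6; reorder rows/cols to standard.

W_17-reps of the 13 weights in Ā_17 (same 2-coord order as C):

    λ_1+ρ ↦ (3, 1)
    λ_2+ρ ↦ (3, 2)
    λ_3+ρ ↦ (1, 7)
    λ_4+ρ ↦ (12, 4)
    λ_5+ρ ↦ (3, 2)
    λ_6+ρ ↦ (0, 15)
    λ_7+ρ ↦ (3, 1)
    λ_8+ρ ↦ (3, 2)
    λ_9+ρ ↦ (1, 3)
    λ_10+ρ ↦ (1, 7)
    λ_11+ρ ↦ (1, 3)
    λ_12+ρ ↦ (0, 15)
    λ_13+ρ ↦ (12, 4)

Partition of {1..13} into 6 W_17-dot-orbits:

[[1, 7], [2, 5, 8], [3, 10], [4, 13], [6, 12], [9, 11]]


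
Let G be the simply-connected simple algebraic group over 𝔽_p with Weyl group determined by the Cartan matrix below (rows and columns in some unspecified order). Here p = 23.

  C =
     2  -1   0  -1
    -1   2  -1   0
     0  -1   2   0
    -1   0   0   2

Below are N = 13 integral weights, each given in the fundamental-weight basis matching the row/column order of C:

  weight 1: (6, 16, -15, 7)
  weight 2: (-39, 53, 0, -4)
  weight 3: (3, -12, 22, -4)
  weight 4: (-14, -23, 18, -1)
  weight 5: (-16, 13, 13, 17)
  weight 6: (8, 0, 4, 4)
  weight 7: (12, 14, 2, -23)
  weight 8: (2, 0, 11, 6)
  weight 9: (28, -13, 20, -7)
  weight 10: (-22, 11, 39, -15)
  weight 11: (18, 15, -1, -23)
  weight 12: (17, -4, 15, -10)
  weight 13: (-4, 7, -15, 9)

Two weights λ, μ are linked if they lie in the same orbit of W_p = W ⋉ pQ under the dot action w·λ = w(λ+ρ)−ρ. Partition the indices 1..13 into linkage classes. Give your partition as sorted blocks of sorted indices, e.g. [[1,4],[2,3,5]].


Root system A_4: the 4×4 matrix C matches after relabeling.

λ_j+ρ reflected into Ā_23 (⟨·,θ^∨⟩≤23); 4-tuples as given:

  [1] (6, 3, 5, 1)
  [2] (6, 3, 5, 1)
  [3] (3, 1, 12, 7)
  [4] (3, 1, 12, 7)
  [5] (9, 1, 5, 5)
  [6] (9, 1, 5, 5)
  [7] (9, 1, 5, 5)
  [8] (3, 1, 12, 7)
  [9] (2, 6, 6, 9)
  [10] (2, 6, 6, 9)
  [11] (3, 1, 12, 7)
  [12] (6, 3, 5, 1)
  [13] (6, 3, 5, 1)

Linkage partition of the 13 weights (4 classes, p=23):

[[1, 2, 12, 13], [3, 4, 8, 11], [5, 6, 7], [9, 10]]


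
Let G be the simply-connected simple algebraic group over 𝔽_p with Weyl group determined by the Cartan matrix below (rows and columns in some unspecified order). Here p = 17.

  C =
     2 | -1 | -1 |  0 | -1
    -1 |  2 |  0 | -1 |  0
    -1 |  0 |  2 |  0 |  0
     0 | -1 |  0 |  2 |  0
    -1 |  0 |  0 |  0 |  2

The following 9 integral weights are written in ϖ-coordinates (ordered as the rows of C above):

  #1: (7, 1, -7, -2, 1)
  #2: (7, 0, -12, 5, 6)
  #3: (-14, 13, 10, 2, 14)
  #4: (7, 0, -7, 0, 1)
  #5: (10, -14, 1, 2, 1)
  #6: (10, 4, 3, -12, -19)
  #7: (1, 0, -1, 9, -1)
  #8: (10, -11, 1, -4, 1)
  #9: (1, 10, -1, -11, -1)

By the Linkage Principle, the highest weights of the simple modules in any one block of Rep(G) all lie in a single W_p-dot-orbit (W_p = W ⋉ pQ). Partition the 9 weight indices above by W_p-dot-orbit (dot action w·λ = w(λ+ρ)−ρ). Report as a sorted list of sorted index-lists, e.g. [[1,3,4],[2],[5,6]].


Type D_5, rank 5, |W|=1920; reorder rows/cols to standard.

Each λ_j+ρ reduced to Ā_17; 5-tuples below use C's row order:

  1: (2, 1, 6, 1, 2);  2: (2, 1, 6, 1, 2);  3: (2, 1, 0, 10, 0);  4: (2, 1, 6, 1, 2);  5: (2, 1, 0, 10, 0);  6: (2, 1, 6, 1, 2);  7: (2, 1, 0, 10, 0);  8: (2, 1, 0, 10, 0);  9: (2, 1, 0, 10, 0)

Linkage partition of the 9 weights (2 classes, p=17):

[[1, 2, 4, 6], [3, 5, 7, 8, 9]]


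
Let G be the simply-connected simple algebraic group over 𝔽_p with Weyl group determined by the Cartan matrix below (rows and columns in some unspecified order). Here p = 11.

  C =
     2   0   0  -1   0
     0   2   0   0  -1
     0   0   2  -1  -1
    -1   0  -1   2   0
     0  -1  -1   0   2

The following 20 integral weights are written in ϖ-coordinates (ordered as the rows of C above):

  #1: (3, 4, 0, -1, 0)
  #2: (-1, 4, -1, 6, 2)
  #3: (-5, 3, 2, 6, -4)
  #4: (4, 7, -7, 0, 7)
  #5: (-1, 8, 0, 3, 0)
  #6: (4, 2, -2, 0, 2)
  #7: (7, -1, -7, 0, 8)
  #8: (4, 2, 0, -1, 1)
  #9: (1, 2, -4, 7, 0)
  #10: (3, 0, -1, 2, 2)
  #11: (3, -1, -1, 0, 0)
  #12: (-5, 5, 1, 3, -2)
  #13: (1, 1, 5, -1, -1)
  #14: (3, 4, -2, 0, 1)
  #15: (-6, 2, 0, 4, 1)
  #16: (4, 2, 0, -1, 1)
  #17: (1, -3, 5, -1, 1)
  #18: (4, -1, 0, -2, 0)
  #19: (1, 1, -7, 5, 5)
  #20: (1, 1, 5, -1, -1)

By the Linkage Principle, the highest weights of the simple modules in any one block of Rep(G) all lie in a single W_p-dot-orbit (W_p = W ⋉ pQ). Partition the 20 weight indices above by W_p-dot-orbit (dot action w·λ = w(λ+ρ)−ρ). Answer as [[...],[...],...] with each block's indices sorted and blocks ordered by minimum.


Root system A_5: the 5×5 matrix C matches after relabeling.

W_11-reps of the 20 weights in Ā_11 (same 5-coord order as C):

  [1] (4, 5, 1, 0, 1)
  [2] (4, 1, 0, 3, 3)
  [3] (4, 1, 0, 3, 3)
  [4] (5, 3, 1, 0, 2)
  [5] (4, 5, 1, 0, 1)
  [6] (5, 3, 1, 0, 2)
  [7] (2, 1, 1, 5, 2)
  [8] (5, 3, 1, 0, 2)
  [9] (2, 1, 1, 5, 2)
  [10] (4, 1, 0, 3, 3)
  [11] (4, 0, 0, 1, 1)
  [12] (4, 5, 1, 0, 1)
  [13] (2, 2, 6, 0, 0)
  [14] (4, 5, 1, 0, 1)
  [15] (5, 3, 1, 0, 2)
  [16] (5, 3, 1, 0, 2)
  [17] (2, 2, 6, 0, 0)
  [18] (4, 0, 0, 1, 1)
  [19] (2, 2, 6, 0, 0)
  [20] (2, 2, 6, 0, 0)

Linkage partition of the 20 weights (6 classes, p=11):

[[1, 5, 12, 14], [2, 3, 10], [4, 6, 8, 15, 16], [7, 9], [11, 18], [13, 17, 19, 20]]


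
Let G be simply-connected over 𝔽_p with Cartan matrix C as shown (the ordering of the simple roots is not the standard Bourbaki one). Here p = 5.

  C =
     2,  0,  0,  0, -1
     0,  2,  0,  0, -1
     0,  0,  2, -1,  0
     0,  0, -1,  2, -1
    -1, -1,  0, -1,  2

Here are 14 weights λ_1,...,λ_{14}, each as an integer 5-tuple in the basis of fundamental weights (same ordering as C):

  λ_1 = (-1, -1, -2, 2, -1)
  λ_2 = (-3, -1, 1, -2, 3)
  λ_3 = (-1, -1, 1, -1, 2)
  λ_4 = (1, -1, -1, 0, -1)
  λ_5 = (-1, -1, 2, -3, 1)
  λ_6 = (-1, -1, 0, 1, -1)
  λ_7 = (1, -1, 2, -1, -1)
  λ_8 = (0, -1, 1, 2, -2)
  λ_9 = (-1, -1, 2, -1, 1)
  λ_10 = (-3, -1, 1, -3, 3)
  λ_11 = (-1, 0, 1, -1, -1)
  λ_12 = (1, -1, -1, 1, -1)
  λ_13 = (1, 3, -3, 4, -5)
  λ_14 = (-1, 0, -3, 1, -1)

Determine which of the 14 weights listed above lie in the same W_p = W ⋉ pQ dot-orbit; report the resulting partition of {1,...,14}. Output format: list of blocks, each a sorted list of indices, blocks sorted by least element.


Type D_5, rank 5, |W|=1920; reorder rows/cols to standard.

Each λ_j+ρ reduced to Ā_5; 5-tuples below use C's row order:

    λ_1 → (0, 0, 1, 2, 0)
    λ_2 → (2, 0, 0, 1, 0)
    λ_3 → (0, 0, 1, 2, 0)
    λ_4 → (2, 0, 0, 1, 0)
    λ_5 → (0, 0, 1, 2, 0)
    λ_6 → (0, 0, 1, 2, 0)
    λ_7 → (2, 0, 3, 0, 0)
    λ_8 → (0, 1, 2, 0, 0)
    λ_9 → (0, 0, 1, 2, 0)
    λ_10 → (2, 0, 0, 1, 0)
    λ_11 → (0, 1, 2, 0, 0)
    λ_12 → (2, 0, 0, 1, 0)
    λ_13 → (2, 0, 0, 1, 0)
    λ_14 → (0, 1, 2, 0, 0)

These 14 weights hit 4 W_5-dot-orbits; sizes (5, 5, 1, 3):

[[1, 3, 5, 6, 9], [2, 4, 10, 12, 13], [7], [8, 11, 14]]


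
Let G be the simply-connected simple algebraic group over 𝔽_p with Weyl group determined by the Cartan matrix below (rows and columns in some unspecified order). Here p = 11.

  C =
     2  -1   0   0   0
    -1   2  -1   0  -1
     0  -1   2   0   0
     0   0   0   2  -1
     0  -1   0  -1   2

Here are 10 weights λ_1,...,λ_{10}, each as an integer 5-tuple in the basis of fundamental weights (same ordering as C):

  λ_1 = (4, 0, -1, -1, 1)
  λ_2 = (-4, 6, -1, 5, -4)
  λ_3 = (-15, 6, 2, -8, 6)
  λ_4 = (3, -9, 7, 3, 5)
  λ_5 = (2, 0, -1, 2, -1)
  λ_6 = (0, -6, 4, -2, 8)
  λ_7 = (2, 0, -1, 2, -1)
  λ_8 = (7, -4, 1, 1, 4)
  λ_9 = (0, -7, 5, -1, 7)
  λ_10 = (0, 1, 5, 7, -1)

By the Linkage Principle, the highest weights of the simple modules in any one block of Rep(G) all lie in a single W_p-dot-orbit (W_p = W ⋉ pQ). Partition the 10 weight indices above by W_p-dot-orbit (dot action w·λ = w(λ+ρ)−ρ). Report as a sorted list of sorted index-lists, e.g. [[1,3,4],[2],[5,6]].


C ↔ D_5 under row/col permutation; |W(D_5)| = 1920.

Folding the 10 weights λ_j+ρ into Ā_11 (reps in the given 5-coord order):

  1: (5, 1, 0, 0, 2)
  2: (3, 1, 0, 3, 0)
  3: (3, 1, 0, 3, 0)
  4: (4, 1, 0, 1, 1)
  5: (3, 1, 0, 3, 0)
  6: (4, 1, 0, 1, 1)
  7: (3, 1, 0, 3, 0)
  8: (4, 1, 0, 1, 1)
  9: (5, 1, 0, 0, 2)
  10: (5, 1, 0, 0, 2)

The 10 indices split into 3 linkage classes (same alcove rep ⇔ same W_11-dot-orbit):

[[1, 9, 10], [2, 3, 5, 7], [4, 6, 8]]


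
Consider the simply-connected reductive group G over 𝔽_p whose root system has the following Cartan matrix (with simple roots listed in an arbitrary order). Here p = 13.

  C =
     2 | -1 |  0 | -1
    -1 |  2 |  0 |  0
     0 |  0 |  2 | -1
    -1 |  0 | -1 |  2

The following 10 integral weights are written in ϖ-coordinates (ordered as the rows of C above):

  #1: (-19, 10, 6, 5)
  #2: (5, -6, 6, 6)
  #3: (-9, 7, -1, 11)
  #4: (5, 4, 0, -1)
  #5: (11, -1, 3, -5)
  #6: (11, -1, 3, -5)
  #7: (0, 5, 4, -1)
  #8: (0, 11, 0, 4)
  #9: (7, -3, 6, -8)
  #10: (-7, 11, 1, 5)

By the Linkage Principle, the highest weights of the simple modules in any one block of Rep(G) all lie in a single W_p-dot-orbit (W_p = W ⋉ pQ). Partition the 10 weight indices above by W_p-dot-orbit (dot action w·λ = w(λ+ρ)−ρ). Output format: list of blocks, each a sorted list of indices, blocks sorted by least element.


Dynkin diagram of C (from the 6 off-diagonal −1 entries): A_4.

Folding the 10 weights λ_j+ρ into Ā_13 (reps in the given 4-coord order):

  1: (1, 1, 0, 6)
  2: (1, 1, 0, 6)
  3: (8, 0, 0, 4)
  4: (6, 5, 1, 0)
  5: (8, 0, 0, 4)
  6: (8, 0, 0, 4)
  7: (1, 6, 5, 0)
  8: (1, 6, 5, 0)
  9: (1, 1, 0, 6)
  10: (6, 5, 1, 0)

The 10 indices split into 4 linkage classes (same alcove rep ⇔ same W_13-dot-orbit):

[[1, 2, 9], [3, 5, 6], [4, 10], [7, 8]]


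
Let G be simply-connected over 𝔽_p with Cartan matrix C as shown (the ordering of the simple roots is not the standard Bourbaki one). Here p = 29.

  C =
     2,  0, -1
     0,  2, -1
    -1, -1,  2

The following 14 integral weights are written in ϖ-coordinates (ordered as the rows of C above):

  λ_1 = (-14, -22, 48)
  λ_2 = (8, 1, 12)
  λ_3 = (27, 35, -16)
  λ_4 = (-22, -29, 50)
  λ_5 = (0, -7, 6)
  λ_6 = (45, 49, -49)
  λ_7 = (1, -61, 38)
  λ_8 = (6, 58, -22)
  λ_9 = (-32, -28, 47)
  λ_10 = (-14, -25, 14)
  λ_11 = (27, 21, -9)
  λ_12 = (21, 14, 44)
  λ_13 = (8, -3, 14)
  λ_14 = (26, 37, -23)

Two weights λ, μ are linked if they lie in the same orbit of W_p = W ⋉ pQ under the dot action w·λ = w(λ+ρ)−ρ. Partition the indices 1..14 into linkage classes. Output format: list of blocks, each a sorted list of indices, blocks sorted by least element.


Type A_3, rank 3, |W|=24; reorder rows/cols to standard.

Folding the 14 weights λ_j+ρ into Ā_29 (reps in the given 3-coord order):

  λ_1+ρ ↦ (7, 1, 8)
  λ_2+ρ ↦ (9, 2, 13)
  λ_3+ρ ↦ (7, 1, 8)
  λ_4+ρ ↦ (1, 6, 1)
  λ_5+ρ ↦ (1, 6, 1)
  λ_6+ρ ↦ (2, 2, 8)
  λ_7+ρ ↦ (2, 2, 8)
  λ_8+ρ ↦ (7, 1, 8)
  λ_9+ρ ↦ (2, 2, 8)
  λ_10+ρ ↦ (9, 2, 13)
  λ_11+ρ ↦ (7, 1, 8)
  λ_12+ρ ↦ (9, 2, 13)
  λ_13+ρ ↦ (9, 2, 13)
  λ_14+ρ ↦ (9, 2, 13)

These 14 weights hit 4 W_29-dot-orbits; sizes (4, 5, 2, 3):

[[1, 3, 8, 11], [2, 10, 12, 13, 14], [4, 5], [6, 7, 9]]


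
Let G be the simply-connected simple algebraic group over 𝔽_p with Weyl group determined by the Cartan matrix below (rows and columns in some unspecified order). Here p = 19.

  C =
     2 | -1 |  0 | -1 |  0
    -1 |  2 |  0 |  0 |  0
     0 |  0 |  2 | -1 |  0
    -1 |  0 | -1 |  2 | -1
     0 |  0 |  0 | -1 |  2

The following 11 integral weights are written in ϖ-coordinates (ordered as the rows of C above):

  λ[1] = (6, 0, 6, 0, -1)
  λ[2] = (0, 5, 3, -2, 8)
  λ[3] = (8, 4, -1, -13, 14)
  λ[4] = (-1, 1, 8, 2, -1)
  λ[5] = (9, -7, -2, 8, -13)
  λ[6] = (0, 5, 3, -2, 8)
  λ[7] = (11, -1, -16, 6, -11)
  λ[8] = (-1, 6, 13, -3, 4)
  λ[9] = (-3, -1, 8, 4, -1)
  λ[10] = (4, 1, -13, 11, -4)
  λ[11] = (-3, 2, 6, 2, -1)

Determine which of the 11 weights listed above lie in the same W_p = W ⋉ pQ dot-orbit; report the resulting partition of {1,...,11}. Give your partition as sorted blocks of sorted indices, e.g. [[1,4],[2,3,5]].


Root system D_5: the 5×5 matrix C matches after relabeling.

Ā_19 reps of the 11 weights (D_5, coords as presented):

    λ_1 → (2, 1, 7, 1, 0)
    λ_2 → (0, 6, 3, 1, 8)
    λ_3 → (0, 2, 9, 3, 0)
    λ_4 → (0, 2, 9, 3, 0)
    λ_5 → (0, 6, 3, 1, 8)
    λ_6 → (0, 6, 3, 1, 8)
    λ_7 → (0, 6, 3, 1, 8)
    λ_8 → (0, 2, 9, 3, 0)
    λ_9 → (0, 2, 9, 3, 0)
    λ_10 → (0, 2, 9, 3, 0)
    λ_11 → (2, 1, 7, 1, 0)

Linkage partition of the 11 weights (3 classes, p=19):

[[1, 11], [2, 5, 6, 7], [3, 4, 8, 9, 10]]


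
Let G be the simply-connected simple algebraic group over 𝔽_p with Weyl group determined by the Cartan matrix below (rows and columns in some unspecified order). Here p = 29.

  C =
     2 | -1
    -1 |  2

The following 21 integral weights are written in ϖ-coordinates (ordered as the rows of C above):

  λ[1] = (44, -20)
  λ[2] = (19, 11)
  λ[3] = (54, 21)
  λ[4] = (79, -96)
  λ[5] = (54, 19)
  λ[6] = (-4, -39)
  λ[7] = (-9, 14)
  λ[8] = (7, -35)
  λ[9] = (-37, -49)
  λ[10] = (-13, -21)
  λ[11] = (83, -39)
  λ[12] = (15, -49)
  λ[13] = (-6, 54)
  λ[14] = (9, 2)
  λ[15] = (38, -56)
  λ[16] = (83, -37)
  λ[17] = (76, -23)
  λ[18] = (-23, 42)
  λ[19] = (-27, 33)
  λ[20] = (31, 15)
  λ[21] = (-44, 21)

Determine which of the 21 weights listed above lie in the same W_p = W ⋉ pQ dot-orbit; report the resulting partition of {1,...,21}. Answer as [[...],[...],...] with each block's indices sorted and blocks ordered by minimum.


C ↔ A_2 under row/col permutation; |W(A_2)| = 6.

Alcove-folded reps (p=29, 21 weights, presented ϖ-order):

  λ_1 → (10, 3) · λ_2 → (17, 9) · λ_3 → (19, 7) · λ_4 → (8, 7) · λ_5 → (17, 9) · λ_6 → (17, 9) · λ_7 → (8, 7) · λ_8 → (21, 3) · λ_9 → (19, 7) · λ_10 → (17, 9) · λ_11 → (17, 9) · λ_12 → (10, 3) · λ_13 → (21, 3) · λ_14 → (10, 3) · λ_15 → (10, 3) · λ_16 → (19, 7) · λ_17 → (19, 7) · λ_18 → (8, 7) · λ_19 → (21, 3) · λ_20 → (10, 3) · λ_21 → (8, 7)

These 21 weights hit 5 W_29-dot-orbits; sizes (5, 5, 4, 4, 3):

[[1, 12, 14, 15, 20], [2, 5, 6, 10, 11], [3, 9, 16, 17], [4, 7, 18, 21], [8, 13, 19]]


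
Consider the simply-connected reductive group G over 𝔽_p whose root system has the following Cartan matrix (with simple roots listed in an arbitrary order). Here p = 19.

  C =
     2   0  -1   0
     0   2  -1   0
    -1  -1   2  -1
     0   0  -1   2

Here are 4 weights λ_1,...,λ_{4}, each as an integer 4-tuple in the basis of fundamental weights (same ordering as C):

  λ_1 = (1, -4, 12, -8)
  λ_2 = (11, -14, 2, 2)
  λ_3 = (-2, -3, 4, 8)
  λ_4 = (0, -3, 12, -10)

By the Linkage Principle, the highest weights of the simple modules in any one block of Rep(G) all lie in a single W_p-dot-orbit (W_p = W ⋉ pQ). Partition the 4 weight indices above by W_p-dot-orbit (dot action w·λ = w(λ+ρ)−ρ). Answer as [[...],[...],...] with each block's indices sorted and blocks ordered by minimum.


Dynkin diagram of C (from the 6 off-diagonal −1 entries): D_4.

W_19-reps of the 4 weights in Ā_19 (same 4-coord order as C):

  1: (2, 3, 3, 7);  2: (2, 3, 3, 7);  3: (1, 2, 2, 9);  4: (1, 2, 2, 9)

Grouping the 4 weights by Ā_19-representative: 2 linkage classes.

[[1, 2], [3, 4]]


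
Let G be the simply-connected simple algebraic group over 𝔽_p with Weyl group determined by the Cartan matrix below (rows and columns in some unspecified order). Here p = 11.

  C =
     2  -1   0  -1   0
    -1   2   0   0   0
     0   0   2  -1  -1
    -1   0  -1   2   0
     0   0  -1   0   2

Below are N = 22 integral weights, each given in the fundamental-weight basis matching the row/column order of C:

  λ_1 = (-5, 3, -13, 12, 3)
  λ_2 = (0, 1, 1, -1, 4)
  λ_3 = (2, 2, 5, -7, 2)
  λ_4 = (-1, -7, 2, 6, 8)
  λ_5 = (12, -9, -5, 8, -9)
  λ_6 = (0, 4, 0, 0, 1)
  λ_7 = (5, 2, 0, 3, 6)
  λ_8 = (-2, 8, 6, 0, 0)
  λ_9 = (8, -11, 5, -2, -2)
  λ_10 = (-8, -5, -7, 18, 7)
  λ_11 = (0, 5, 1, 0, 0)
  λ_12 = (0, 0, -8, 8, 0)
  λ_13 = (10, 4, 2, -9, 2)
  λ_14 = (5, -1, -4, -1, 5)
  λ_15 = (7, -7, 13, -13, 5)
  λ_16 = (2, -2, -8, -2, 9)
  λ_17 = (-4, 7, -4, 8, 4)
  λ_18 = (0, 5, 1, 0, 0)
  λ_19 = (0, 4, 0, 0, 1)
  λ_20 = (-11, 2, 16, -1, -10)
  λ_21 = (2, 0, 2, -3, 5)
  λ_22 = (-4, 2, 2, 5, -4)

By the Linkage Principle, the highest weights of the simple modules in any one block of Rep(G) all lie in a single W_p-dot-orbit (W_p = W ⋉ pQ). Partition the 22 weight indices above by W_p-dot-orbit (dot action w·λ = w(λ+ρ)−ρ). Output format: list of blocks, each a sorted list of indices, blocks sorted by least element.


Cartan matrix: type A_5 (|W|=720); un-permuting the 5 rows.

W_11-reps of the 22 weights in Ā_11 (same 5-coord order as C):

  λ_1+ρ ↦ (1, 1, 1, 2, 6) · λ_2+ρ ↦ (1, 2, 2, 0, 5) · λ_3+ρ ↦ (3, 0, 0, 3, 3) · λ_4+ρ ↦ (1, 6, 2, 1, 1) · λ_5+ρ ↦ (1, 2, 2, 0, 5) · λ_6+ρ ↦ (1, 5, 1, 1, 2) · λ_7+ρ ↦ (1, 6, 2, 1, 1) · λ_8+ρ ↦ (1, 2, 2, 0, 5) · λ_9+ρ ↦ (1, 5, 1, 1, 2) · λ_10+ρ ↦ (1, 2, 2, 0, 5) · λ_11+ρ ↦ (1, 6, 2, 1, 1) · λ_12+ρ ↦ (1, 1, 1, 2, 6) · λ_13+ρ ↦ (3, 0, 0, 3, 3) · λ_14+ρ ↦ (3, 0, 0, 3, 3) · λ_15+ρ ↦ (1, 5, 1, 1, 2) · λ_16+ρ ↦ (1, 5, 1, 1, 2) · λ_17+ρ ↦ (3, 0, 0, 3, 3) · λ_18+ρ ↦ (1, 6, 2, 1, 1) · λ_19+ρ ↦ (1, 5, 1, 1, 2) · λ_20+ρ ↦ (1, 6, 2, 1, 1) · λ_21+ρ ↦ (1, 1, 1, 2, 6) · λ_22+ρ ↦ (3, 0, 0, 3, 3)

These 22 weights hit 5 W_11-dot-orbits; sizes (3, 4, 5, 5, 5):

[[1, 12, 21], [2, 5, 8, 10], [3, 13, 14, 17, 22], [4, 7, 11, 18, 20], [6, 9, 15, 16, 19]]


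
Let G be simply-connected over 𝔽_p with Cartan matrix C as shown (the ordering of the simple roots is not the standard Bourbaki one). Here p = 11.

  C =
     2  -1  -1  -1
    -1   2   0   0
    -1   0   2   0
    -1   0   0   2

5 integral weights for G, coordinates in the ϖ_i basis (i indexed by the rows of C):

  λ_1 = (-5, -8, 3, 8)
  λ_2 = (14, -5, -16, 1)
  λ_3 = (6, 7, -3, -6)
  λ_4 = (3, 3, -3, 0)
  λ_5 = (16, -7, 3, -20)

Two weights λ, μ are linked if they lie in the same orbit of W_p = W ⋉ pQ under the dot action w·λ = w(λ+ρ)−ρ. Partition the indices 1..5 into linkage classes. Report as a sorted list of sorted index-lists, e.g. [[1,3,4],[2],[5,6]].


Root system D_4: the 4×4 matrix C matches after relabeling.

W_11-reps of the 5 weights in Ā_11 (same 4-coord order as C):

    1: (2, 2, 5, 0)
    2: (2, 2, 5, 0)
    3: (2, 4, 2, 1)
    4: (2, 4, 2, 1)
    5: (2, 4, 2, 1)

These 5 weights hit 2 W_11-dot-orbits; sizes (2, 3):

[[1, 2], [3, 4, 5]]


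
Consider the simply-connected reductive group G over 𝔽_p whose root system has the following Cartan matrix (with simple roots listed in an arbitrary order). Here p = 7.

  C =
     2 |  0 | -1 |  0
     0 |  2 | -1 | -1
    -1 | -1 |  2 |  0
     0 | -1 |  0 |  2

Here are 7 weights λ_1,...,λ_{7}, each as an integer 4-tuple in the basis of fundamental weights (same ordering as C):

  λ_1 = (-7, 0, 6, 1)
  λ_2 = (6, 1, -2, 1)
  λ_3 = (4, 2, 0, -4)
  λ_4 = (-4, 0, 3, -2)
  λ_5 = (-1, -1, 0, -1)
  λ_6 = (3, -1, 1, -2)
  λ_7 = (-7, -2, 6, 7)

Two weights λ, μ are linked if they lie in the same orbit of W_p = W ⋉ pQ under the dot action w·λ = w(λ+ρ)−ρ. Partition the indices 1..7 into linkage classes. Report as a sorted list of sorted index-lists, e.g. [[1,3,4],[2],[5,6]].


Dynkin diagram of C (from the 6 off-diagonal −1 entries): A_4.

λ_j+ρ reflected into Ā_7 (⟨·,θ^∨⟩≤7); 4-tuples as given:

  [1] (3, 0, 1, 1) · [2] (3, 0, 1, 1) · [3] (3, 0, 1, 1) · [4] (3, 0, 1, 1) · [5] (0, 0, 1, 0) · [6] (4, 1, 1, 0) · [7] (0, 0, 1, 0)

Linkage partition of the 7 weights (3 classes, p=7):

[[1, 2, 3, 4], [5, 7], [6]]


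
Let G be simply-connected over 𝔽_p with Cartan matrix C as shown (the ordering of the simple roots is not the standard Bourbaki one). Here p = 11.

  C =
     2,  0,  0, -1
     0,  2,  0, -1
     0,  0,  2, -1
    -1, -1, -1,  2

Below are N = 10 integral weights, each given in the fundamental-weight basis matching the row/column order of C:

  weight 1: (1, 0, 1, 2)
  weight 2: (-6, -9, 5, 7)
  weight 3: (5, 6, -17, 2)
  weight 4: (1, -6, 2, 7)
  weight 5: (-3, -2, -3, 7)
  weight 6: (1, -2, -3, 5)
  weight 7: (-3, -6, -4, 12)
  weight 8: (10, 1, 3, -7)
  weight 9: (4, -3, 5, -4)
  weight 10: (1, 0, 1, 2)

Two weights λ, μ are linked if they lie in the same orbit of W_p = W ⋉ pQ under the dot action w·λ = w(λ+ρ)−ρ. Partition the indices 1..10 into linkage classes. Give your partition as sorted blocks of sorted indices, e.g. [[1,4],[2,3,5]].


Cartan matrix: type D_4 (|W|=192); un-permuting the 4 rows.

W_11-reps of the 10 weights in Ā_11 (same 4-coord order as C):

  [1] (2, 1, 2, 3)
  [2] (0, 3, 1, 2)
  [3] (2, 1, 2, 3)
  [4] (0, 3, 1, 2)
  [5] (2, 1, 2, 3)
  [6] (2, 1, 2, 3)
  [7] (0, 3, 1, 2)
  [8] (5, 4, 2, 0)
  [9] (0, 3, 1, 2)
  [10] (2, 1, 2, 3)

3 distinct reps among the 10 weights ⇒ 3 W_11-linkage classes:

[[1, 3, 5, 6, 10], [2, 4, 7, 9], [8]]


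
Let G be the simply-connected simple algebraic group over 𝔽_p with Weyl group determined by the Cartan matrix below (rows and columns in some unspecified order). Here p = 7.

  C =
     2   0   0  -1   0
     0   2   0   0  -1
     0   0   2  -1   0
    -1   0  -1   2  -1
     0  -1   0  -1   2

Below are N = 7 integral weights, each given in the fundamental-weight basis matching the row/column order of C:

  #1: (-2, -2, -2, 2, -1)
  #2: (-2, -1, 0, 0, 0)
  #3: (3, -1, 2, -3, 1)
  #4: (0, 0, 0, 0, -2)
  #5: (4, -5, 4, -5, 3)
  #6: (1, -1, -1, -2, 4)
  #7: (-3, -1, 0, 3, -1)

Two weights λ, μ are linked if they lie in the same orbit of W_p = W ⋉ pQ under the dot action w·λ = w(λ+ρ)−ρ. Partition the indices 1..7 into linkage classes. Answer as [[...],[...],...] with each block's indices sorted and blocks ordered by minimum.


Root system D_5: the 5×5 matrix C matches after relabeling.

Alcove-folded reps (p=7, 7 weights, presented ϖ-order):

  [1] (1, 0, 1, 0, 1)
  [2] (1, 0, 1, 0, 1)
  [3] (2, 0, 1, 2, 0)
  [4] (1, 0, 1, 0, 1)
  [5] (1, 0, 1, 0, 1)
  [6] (1, 0, 1, 0, 1)
  [7] (2, 0, 1, 2, 0)

Partition of {1..7} into 2 W_7-dot-orbits:

[[1, 2, 4, 5, 6], [3, 7]]


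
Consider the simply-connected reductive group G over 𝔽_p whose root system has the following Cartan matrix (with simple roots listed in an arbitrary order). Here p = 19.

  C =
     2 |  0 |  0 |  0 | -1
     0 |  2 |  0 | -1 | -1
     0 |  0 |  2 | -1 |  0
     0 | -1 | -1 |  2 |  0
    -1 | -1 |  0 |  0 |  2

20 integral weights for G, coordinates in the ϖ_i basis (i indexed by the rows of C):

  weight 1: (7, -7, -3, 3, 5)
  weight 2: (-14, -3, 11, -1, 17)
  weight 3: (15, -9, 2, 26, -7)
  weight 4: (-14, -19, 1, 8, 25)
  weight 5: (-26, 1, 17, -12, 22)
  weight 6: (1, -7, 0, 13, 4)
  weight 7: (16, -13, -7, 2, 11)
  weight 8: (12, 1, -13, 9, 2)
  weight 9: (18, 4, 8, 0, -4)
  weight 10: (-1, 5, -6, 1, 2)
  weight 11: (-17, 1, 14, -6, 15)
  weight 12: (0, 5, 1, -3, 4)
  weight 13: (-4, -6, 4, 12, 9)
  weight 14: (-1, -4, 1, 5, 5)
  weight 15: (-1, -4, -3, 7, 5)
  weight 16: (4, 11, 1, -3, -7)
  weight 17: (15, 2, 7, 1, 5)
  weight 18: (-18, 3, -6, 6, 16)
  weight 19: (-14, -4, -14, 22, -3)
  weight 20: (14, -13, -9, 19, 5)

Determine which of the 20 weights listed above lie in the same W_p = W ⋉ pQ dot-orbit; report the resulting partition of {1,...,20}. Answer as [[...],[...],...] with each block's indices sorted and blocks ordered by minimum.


Cartan matrix: type A_5 (|W|=720); un-permuting the 5 rows.

W_19-reps of the 20 weights in Ā_19 (same 5-coord order as C):

    λ_1+ρ ↦ (8, 2, 2, 2, 0)
    λ_2+ρ ↦ (4, 0, 1, 2, 3)
    λ_3+ρ ↦ (0, 3, 2, 3, 3)
    λ_4+ρ ↦ (1, 4, 0, 2, 5)
    λ_5+ρ ↦ (1, 4, 0, 2, 5)
    λ_6+ρ ↦ (1, 5, 1, 8, 1)
    λ_7+ρ ↦ (4, 0, 1, 2, 3)
    λ_8+ρ ↦ (4, 0, 1, 2, 3)
    λ_9+ρ ↦ (4, 0, 1, 2, 3)
    λ_10+ρ ↦ (0, 3, 2, 3, 3)
    λ_11+ρ ↦ (4, 0, 1, 2, 3)
    λ_12+ρ ↦ (1, 4, 0, 2, 5)
    λ_13+ρ ↦ (1, 5, 1, 8, 1)
    λ_14+ρ ↦ (0, 3, 2, 3, 3)
    λ_15+ρ ↦ (0, 3, 2, 3, 3)
    λ_16+ρ ↦ (1, 4, 0, 2, 5)
    λ_17+ρ ↦ (0, 3, 2, 3, 3)
    λ_18+ρ ↦ (8, 2, 2, 2, 0)
    λ_19+ρ ↦ (1, 5, 1, 8, 1)
    λ_20+ρ ↦ (1, 4, 0, 2, 5)

5 distinct reps among the 20 weights ⇒ 5 W_19-linkage classes:

[[1, 18], [2, 7, 8, 9, 11], [3, 10, 14, 15, 17], [4, 5, 12, 16, 20], [6, 13, 19]]


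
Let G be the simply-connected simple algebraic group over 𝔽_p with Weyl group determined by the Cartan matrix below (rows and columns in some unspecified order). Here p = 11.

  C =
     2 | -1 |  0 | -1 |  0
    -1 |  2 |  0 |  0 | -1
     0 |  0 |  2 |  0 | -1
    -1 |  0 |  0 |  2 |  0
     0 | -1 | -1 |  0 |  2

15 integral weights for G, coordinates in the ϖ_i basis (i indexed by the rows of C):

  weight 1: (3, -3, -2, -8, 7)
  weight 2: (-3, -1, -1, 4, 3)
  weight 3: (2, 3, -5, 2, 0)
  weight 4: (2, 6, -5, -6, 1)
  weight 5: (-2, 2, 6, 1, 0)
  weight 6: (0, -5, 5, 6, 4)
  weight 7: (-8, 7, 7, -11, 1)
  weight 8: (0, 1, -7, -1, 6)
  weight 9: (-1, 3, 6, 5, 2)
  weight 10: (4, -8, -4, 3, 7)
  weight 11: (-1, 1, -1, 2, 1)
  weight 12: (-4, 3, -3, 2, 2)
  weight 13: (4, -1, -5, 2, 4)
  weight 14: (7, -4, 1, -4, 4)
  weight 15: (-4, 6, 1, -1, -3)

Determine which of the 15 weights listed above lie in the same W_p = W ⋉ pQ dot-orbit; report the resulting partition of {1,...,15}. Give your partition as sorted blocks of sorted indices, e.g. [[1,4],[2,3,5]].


Dynkin diagram of C (from the 8 off-diagonal −1 entries): A_5.

Folding the 15 weights λ_j+ρ into Ā_11 (reps in the given 5-coord order):

    1: (2, 3, 1, 2, 2)
    2: (0, 2, 0, 3, 2)
    3: (3, 1, 1, 3, 3)
    4: (2, 3, 1, 2, 2)
    5: (1, 2, 6, 0, 1)
    6: (3, 1, 2, 0, 1)
    7: (1, 2, 6, 0, 1)
    8: (1, 2, 6, 0, 1)
    9: (3, 1, 2, 0, 1)
    10: (2, 3, 1, 2, 2)
    11: (0, 2, 0, 3, 2)
    12: (3, 1, 2, 0, 1)
    13: (5, 0, 2, 1, 1)
    14: (2, 3, 1, 2, 2)
    15: (0, 2, 0, 3, 2)

Grouping the 15 weights by Ā_11-representative: 6 linkage classes.

[[1, 4, 10, 14], [2, 11, 15], [3], [5, 7, 8], [6, 9, 12], [13]]


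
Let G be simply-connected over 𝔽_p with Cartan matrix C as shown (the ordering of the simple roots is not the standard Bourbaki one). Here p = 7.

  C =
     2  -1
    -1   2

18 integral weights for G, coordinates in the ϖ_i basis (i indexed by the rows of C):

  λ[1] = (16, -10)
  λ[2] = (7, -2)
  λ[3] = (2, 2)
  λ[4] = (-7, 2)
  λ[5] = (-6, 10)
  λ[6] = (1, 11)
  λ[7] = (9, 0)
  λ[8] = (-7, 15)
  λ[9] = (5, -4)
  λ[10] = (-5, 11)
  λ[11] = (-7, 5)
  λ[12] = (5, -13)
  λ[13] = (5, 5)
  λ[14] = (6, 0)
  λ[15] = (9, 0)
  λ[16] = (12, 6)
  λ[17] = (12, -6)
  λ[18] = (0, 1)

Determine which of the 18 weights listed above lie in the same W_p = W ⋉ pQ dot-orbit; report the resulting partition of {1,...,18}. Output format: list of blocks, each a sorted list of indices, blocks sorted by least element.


Type A_2, rank 2, |W|=6; reorder rows/cols to standard.

W_7-reps of the 18 weights in Ā_7 (same 2-coord order as C):

  1: (1, 2);  2: (6, 0);  3: (3, 3);  4: (3, 3);  5: (1, 2);  6: (5, 0);  7: (3, 3);  8: (1, 2);  9: (3, 3);  10: (1, 2);  11: (6, 0);  12: (1, 1);  13: (1, 1);  14: (6, 0);  15: (3, 3);  16: (6, 0);  17: (1, 1);  18: (1, 2)

Partition of {1..18} into 5 W_7-dot-orbits:

[[1, 5, 8, 10, 18], [2, 11, 14, 16], [3, 4, 7, 9, 15], [6], [12, 13, 17]]


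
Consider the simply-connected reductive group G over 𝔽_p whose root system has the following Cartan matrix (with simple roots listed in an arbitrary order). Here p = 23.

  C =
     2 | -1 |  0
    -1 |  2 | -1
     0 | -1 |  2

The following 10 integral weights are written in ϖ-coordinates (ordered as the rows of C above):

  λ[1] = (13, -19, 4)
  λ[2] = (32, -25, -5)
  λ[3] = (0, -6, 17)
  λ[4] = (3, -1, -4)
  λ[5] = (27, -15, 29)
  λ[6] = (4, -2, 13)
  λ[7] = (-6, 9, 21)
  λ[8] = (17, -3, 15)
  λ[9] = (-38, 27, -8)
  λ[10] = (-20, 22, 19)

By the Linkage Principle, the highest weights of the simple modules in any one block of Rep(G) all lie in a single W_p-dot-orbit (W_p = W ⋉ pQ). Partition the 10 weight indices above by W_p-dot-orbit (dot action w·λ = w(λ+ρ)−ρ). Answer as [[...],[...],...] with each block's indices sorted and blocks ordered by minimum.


Root system A_3: the 3×3 matrix C matches after relabeling.

Folding the 10 weights λ_j+ρ into Ā_23 (reps in the given 3-coord order):

    1: (4, 1, 13)
    2: (4, 1, 13)
    3: (4, 1, 13)
    4: (1, 3, 0)
    5: (7, 2, 5)
    6: (4, 1, 13)
    7: (4, 1, 13)
    8: (7, 2, 5)
    9: (7, 2, 5)
    10: (1, 3, 0)

3 distinct reps among the 10 weights ⇒ 3 W_23-linkage classes:

[[1, 2, 3, 6, 7], [4, 10], [5, 8, 9]]


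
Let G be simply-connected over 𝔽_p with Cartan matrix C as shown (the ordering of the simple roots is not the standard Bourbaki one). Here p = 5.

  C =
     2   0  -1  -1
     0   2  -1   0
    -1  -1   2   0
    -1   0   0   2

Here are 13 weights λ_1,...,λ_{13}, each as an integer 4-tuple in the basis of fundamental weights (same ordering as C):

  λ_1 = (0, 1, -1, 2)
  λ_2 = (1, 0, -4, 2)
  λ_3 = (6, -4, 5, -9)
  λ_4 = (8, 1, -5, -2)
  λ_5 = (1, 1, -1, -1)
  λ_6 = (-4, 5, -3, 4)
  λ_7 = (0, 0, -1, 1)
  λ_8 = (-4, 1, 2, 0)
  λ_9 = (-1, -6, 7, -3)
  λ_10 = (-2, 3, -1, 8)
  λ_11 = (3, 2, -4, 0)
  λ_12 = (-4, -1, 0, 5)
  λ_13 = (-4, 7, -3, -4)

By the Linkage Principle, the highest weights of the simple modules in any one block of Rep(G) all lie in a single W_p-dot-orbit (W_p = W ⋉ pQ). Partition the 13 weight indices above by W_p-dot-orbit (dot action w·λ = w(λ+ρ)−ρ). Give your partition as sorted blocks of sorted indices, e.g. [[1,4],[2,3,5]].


Type A_4, rank 4, |W|=120; reorder rows/cols to standard.

Ā_5 reps of the 13 weights (A_4, coords as presented):

  1: (1, 1, 0, 2);  2: (1, 2, 0, 2);  3: (1, 2, 0, 2);  4: (1, 1, 0, 2);  5: (2, 2, 0, 0);  6: (1, 0, 3, 1);  7: (1, 1, 0, 2);  8: (1, 2, 0, 2);  9: (1, 2, 0, 2);  10: (1, 1, 0, 2);  11: (1, 0, 3, 1);  12: (1, 1, 0, 2);  13: (2, 2, 0, 0)

The 13 indices split into 4 linkage classes (same alcove rep ⇔ same W_5-dot-orbit):

[[1, 4, 7, 10, 12], [2, 3, 8, 9], [5, 13], [6, 11]]


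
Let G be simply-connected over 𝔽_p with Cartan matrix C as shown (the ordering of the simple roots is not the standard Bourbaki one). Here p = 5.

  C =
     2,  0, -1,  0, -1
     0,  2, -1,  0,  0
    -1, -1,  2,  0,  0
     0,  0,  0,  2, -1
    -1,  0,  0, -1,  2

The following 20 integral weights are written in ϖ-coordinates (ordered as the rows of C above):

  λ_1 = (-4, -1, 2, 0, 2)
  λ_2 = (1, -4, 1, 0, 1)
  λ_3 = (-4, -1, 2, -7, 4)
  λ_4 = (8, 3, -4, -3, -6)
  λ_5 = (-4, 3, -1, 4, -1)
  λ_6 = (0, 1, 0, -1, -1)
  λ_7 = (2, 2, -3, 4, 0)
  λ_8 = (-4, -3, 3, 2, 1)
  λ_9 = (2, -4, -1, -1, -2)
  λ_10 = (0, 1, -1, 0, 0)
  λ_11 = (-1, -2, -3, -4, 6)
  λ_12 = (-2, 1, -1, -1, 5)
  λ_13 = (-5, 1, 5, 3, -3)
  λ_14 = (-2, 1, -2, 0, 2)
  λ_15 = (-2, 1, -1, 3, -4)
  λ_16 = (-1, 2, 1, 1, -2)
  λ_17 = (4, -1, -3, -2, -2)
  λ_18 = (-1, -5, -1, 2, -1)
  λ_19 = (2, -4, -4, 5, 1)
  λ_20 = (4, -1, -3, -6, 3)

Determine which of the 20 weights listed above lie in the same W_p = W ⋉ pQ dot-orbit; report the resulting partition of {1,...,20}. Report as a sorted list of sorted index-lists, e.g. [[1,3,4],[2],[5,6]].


Cartan matrix: type A_5 (|W|=720); un-permuting the 5 rows.

Folding the 20 weights λ_j+ρ into Ā_5 (reps in the given 5-coord order):

  [1] (3, 0, 0, 1, 0)
  [2] (1, 0, 1, 1, 1)
  [3] (0, 0, 0, 1, 3)
  [4] (1, 2, 1, 0, 0)
  [5] (3, 0, 0, 1, 0)
  [6] (1, 2, 1, 0, 0)
  [7] (1, 2, 1, 0, 0)
  [8] (1, 0, 1, 1, 1)
  [9] (0, 0, 2, 0, 1)
  [10] (1, 2, 0, 1, 1)
  [11] (1, 2, 0, 1, 1)
  [12] (0, 0, 0, 1, 3)
  [13] (1, 0, 1, 1, 1)
  [14] (1, 0, 1, 1, 1)
  [15] (1, 2, 1, 0, 0)
  [16] (1, 2, 1, 0, 0)
  [17] (1, 2, 0, 1, 1)
  [18] (0, 0, 0, 1, 3)
  [19] (0, 0, 2, 0, 1)
  [20] (0, 0, 2, 0, 1)

These 20 weights hit 6 W_5-dot-orbits; sizes (2, 4, 3, 5, 3, 3):

[[1, 5], [2, 8, 13, 14], [3, 12, 18], [4, 6, 7, 15, 16], [9, 19, 20], [10, 11, 17]]


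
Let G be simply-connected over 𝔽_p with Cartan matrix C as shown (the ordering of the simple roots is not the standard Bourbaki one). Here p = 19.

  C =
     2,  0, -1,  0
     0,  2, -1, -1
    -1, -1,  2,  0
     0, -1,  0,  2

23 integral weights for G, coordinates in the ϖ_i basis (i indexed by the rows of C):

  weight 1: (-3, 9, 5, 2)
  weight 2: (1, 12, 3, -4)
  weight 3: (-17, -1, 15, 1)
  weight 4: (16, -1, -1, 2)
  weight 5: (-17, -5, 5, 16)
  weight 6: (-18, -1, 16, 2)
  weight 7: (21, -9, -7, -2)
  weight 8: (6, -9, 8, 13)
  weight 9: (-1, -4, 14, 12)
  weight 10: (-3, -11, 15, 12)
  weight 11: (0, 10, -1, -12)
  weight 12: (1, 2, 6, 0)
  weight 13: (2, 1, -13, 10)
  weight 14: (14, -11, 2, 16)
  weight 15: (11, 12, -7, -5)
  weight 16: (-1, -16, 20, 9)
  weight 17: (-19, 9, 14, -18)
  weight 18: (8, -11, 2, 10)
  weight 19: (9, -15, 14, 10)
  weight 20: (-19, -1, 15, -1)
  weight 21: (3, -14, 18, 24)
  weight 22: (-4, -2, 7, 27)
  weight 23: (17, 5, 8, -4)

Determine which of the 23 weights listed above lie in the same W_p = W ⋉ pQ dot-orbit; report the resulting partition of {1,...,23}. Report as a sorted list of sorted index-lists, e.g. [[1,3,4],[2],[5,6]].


Type A_4, rank 4, |W|=120; reorder rows/cols to standard.

Ā_19 reps of the 23 weights (A_4, coords as presented):

    λ_1+ρ ↦ (2, 10, 4, 3)
    λ_2+ρ ↦ (2, 10, 4, 3)
    λ_3+ρ ↦ (16, 0, 0, 2)
    λ_4+ρ ↦ (16, 0, 0, 2)
    λ_5+ρ ↦ (2, 10, 4, 3)
    λ_6+ρ ↦ (16, 0, 0, 2)
    λ_7+ρ ↦ (4, 8, 1, 3)
    λ_8+ρ ↦ (4, 8, 1, 3)
    λ_9+ρ ↦ (6, 3, 6, 4)
    λ_10+ρ ↦ (2, 10, 4, 3)
    λ_11+ρ ↦ (1, 0, 0, 11)
    λ_12+ρ ↦ (2, 3, 7, 1)
    λ_13+ρ ↦ (2, 3, 7, 1)
    λ_14+ρ ↦ (2, 3, 7, 1)
    λ_15+ρ ↦ (6, 3, 6, 4)
    λ_16+ρ ↦ (2, 10, 4, 3)
    λ_17+ρ ↦ (2, 3, 7, 1)
    λ_18+ρ ↦ (2, 3, 7, 1)
    λ_19+ρ ↦ (4, 8, 1, 3)
    λ_20+ρ ↦ (16, 0, 0, 2)
    λ_21+ρ ↦ (6, 3, 6, 4)
    λ_22+ρ ↦ (4, 8, 1, 3)
    λ_23+ρ ↦ (4, 8, 1, 3)

Linkage partition of the 23 weights (6 classes, p=19):

[[1, 2, 5, 10, 16], [3, 4, 6, 20], [7, 8, 19, 22, 23], [9, 15, 21], [11], [12, 13, 14, 17, 18]]


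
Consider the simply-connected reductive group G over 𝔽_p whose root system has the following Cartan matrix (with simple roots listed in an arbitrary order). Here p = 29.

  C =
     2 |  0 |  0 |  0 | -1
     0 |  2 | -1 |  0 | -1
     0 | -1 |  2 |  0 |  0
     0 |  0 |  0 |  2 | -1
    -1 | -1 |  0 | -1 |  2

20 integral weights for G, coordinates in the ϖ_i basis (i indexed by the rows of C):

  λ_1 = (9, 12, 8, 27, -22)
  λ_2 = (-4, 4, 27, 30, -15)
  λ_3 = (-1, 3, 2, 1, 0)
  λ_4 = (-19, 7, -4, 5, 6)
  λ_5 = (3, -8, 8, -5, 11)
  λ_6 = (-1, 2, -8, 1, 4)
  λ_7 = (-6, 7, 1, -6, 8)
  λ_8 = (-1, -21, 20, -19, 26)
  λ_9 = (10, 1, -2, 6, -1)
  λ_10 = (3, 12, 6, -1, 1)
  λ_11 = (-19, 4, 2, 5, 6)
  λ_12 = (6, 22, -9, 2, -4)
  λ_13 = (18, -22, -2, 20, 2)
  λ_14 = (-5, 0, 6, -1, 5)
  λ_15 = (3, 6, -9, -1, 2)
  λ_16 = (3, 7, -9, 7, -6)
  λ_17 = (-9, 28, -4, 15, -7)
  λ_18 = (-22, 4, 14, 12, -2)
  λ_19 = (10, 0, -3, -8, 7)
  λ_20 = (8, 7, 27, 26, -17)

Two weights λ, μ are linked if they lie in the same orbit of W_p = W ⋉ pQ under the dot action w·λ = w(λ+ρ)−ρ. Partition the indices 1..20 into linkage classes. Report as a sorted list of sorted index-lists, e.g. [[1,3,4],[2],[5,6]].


Root system D_5: the 5×5 matrix C matches after relabeling.

Ā_29 reps of the 20 weights (D_5, coords as presented):

    λ_1 → (11, 1, 1, 7, 0)
    λ_2 → (4, 7, 2, 4, 1)
    λ_3 → (0, 4, 3, 2, 1)
    λ_4 → (7, 3, 3, 5, 0)
    λ_5 → (4, 7, 2, 4, 1)
    λ_6 → (0, 4, 3, 2, 1)
    λ_7 → (4, 7, 2, 4, 1)
    λ_8 → (11, 1, 1, 7, 0)
    λ_9 → (11, 1, 1, 7, 0)
    λ_10 → (4, 1, 7, 0, 2)
    λ_11 → (7, 3, 3, 5, 0)
    λ_12 → (4, 1, 7, 0, 2)
    λ_13 → (0, 4, 3, 2, 1)
    λ_14 → (4, 1, 7, 0, 2)
    λ_15 → (4, 1, 7, 0, 2)
    λ_16 → (0, 4, 3, 2, 1)
    λ_17 → (4, 1, 7, 0, 2)
    λ_18 → (4, 7, 2, 4, 1)
    λ_19 → (11, 1, 1, 7, 0)
    λ_20 → (11, 1, 1, 7, 0)

Partition of {1..20} into 5 W_29-dot-orbits:

[[1, 8, 9, 19, 20], [2, 5, 7, 18], [3, 6, 13, 16], [4, 11], [10, 12, 14, 15, 17]]


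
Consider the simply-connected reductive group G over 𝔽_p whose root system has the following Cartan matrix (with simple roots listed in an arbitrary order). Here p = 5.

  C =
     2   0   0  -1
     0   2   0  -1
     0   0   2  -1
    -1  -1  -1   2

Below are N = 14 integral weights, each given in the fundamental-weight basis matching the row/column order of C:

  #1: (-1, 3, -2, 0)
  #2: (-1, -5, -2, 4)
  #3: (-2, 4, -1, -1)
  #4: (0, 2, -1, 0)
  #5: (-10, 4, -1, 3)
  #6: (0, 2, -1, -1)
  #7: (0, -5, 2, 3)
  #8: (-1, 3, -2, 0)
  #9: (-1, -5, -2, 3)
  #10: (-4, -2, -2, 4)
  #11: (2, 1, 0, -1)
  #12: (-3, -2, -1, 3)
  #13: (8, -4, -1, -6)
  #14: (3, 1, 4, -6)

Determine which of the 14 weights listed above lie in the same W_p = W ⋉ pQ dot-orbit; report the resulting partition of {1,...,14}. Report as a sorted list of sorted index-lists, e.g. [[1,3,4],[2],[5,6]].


Root system D_4: the 4×4 matrix C matches after relabeling.

λ_j+ρ reflected into Ā_5 (⟨·,θ^∨⟩≤5); 4-tuples as given:

  λ_1+ρ ↦ (0, 4, 1, 0) · λ_2+ρ ↦ (0, 4, 1, 0) · λ_3+ρ ↦ (0, 4, 1, 0) · λ_4+ρ ↦ (1, 3, 0, 0) · λ_5+ρ ↦ (0, 4, 1, 0) · λ_6+ρ ↦ (1, 3, 0, 0) · λ_7+ρ ↦ (2, 1, 0, 1) · λ_8+ρ ↦ (0, 4, 1, 0) · λ_9+ρ ↦ (1, 3, 0, 0) · λ_10+ρ ↦ (3, 1, 1, 0) · λ_11+ρ ↦ (2, 1, 0, 1) · λ_12+ρ ↦ (2, 1, 0, 1) · λ_13+ρ ↦ (1, 3, 0, 0) · λ_14+ρ ↦ (1, 3, 0, 0)

Grouping the 14 weights by Ā_5-representative: 4 linkage classes.

[[1, 2, 3, 5, 8], [4, 6, 9, 13, 14], [7, 11, 12], [10]]
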